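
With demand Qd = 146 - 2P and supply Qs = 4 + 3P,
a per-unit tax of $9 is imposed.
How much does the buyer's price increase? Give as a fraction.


With a per-unit tax, the buyer's price increase depends on relative slopes.
Supply slope: d = 3, Demand slope: b = 2
Buyer's price increase = d * tax / (b + d)
= 3 * 9 / (2 + 3)
= 27 / 5 = 27/5

27/5


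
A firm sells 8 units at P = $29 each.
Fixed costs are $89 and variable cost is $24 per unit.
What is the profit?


Total Revenue = P * Q = 29 * 8 = $232
Total Cost = FC + VC*Q = 89 + 24*8 = $281
Profit = TR - TC = 232 - 281 = $-49

$-49


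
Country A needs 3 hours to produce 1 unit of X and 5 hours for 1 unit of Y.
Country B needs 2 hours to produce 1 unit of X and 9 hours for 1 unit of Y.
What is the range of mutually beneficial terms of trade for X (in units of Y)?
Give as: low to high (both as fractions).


Opportunity cost of X for Country A = hours_X / hours_Y = 3/5 = 3/5 units of Y
Opportunity cost of X for Country B = hours_X / hours_Y = 2/9 = 2/9 units of Y
Terms of trade must be between the two opportunity costs.
Range: 2/9 to 3/5

2/9 to 3/5


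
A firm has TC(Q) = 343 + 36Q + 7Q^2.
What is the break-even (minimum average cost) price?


AC(Q) = 343/Q + 36 + 7Q
To minimize: dAC/dQ = -343/Q^2 + 7 = 0
Q^2 = 343/7 = 49
Q* = 7
Min AC = 343/7 + 36 + 7*7
Min AC = 49 + 36 + 49 = 134

134


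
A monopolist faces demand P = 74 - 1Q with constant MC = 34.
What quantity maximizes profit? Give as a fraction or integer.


TR = P*Q = (74 - 1Q)Q = 74Q - 1Q^2
MR = dTR/dQ = 74 - 2Q
Set MR = MC:
74 - 2Q = 34
40 = 2Q
Q* = 40/2 = 20

20


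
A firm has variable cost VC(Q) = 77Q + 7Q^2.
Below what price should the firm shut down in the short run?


AVC(Q) = VC(Q)/Q = 77 + 7Q
AVC is increasing in Q, so minimum AVC is at Q -> 0+.
Min AVC = 77
The firm should shut down if P < 77.

77


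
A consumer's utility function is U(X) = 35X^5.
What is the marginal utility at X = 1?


MU = dU/dX = 35*5*X^(5-1)
MU = 175*X^4
At X = 1:
MU = 175 * 1^4
MU = 175 * 1 = 175

175


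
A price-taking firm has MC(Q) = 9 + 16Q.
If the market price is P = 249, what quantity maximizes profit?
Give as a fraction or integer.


In perfect competition, profit is maximized where P = MC.
249 = 9 + 16Q
240 = 16Q
Q* = 240/16 = 15

15


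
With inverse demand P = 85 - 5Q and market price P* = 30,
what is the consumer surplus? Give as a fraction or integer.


Maximum willingness to pay (at Q=0): P_max = 85
Quantity demanded at P* = 30:
Q* = (85 - 30)/5 = 11
CS = (1/2) * Q* * (P_max - P*)
CS = (1/2) * 11 * (85 - 30)
CS = (1/2) * 11 * 55 = 605/2

605/2


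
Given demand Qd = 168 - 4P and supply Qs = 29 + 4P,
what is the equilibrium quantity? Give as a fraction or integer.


First find equilibrium price:
168 - 4P = 29 + 4P
P* = 139/8 = 139/8
Then substitute into demand:
Q* = 168 - 4 * 139/8 = 197/2

197/2


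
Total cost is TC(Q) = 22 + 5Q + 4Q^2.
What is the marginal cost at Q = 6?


MC = dTC/dQ = 5 + 2*4*Q
At Q = 6:
MC = 5 + 8*6
MC = 5 + 48 = 53

53


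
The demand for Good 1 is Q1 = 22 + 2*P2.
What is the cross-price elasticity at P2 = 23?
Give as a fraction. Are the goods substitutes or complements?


dQ1/dP2 = 2
At P2 = 23: Q1 = 22 + 2*23 = 68
Exy = (dQ1/dP2)(P2/Q1) = 2 * 23 / 68 = 23/34
Since Exy > 0, the goods are substitutes.

23/34 (substitutes)


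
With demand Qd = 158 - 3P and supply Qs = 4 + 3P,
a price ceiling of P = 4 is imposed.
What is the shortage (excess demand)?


At P = 4:
Qd = 158 - 3*4 = 146
Qs = 4 + 3*4 = 16
Shortage = Qd - Qs = 146 - 16 = 130

130


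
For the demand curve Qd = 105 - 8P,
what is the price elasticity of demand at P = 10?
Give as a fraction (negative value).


dQ/dP = -8
At P = 10: Q = 105 - 8*10 = 25
E = (dQ/dP)(P/Q) = (-8)(10/25) = -16/5

-16/5


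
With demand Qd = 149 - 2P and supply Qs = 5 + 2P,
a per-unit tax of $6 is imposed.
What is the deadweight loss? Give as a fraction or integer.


Pre-tax equilibrium quantity: Q* = 77
Post-tax equilibrium quantity: Q_tax = 71
Reduction in quantity: Q* - Q_tax = 6
DWL = (1/2) * tax * (Q* - Q_tax)
DWL = (1/2) * 6 * 6 = 18

18


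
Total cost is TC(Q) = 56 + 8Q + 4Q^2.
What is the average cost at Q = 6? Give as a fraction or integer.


TC(6) = 56 + 8*6 + 4*6^2
TC(6) = 56 + 48 + 144 = 248
AC = TC/Q = 248/6 = 124/3

124/3


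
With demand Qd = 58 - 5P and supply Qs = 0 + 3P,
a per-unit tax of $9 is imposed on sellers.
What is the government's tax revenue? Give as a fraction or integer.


With tax on sellers, new supply: Qs' = 0 + 3(P - 9)
= 3P - 27
New equilibrium quantity:
Q_new = 39/8
Tax revenue = tax * Q_new = 9 * 39/8 = 351/8

351/8


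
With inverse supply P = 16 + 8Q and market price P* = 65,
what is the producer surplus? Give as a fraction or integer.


Minimum supply price (at Q=0): P_min = 16
Quantity supplied at P* = 65:
Q* = (65 - 16)/8 = 49/8
PS = (1/2) * Q* * (P* - P_min)
PS = (1/2) * 49/8 * (65 - 16)
PS = (1/2) * 49/8 * 49 = 2401/16

2401/16


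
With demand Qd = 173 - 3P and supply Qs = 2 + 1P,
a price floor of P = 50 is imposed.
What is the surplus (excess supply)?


At P = 50:
Qd = 173 - 3*50 = 23
Qs = 2 + 1*50 = 52
Surplus = Qs - Qd = 52 - 23 = 29

29


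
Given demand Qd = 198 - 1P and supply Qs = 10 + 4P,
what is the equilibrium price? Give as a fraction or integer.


At equilibrium, Qd = Qs.
198 - 1P = 10 + 4P
198 - 10 = 1P + 4P
188 = 5P
P* = 188/5 = 188/5

188/5


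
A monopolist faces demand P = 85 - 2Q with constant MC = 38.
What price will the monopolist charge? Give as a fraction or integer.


MR = 85 - 4Q
Set MR = MC: 85 - 4Q = 38
Q* = 47/4
Substitute into demand:
P* = 85 - 2*47/4 = 123/2

123/2


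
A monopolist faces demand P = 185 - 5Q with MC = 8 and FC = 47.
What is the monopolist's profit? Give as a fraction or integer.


MR = MC: 185 - 10Q = 8
Q* = 177/10
P* = 185 - 5*177/10 = 193/2
Profit = (P* - MC)*Q* - FC
= (193/2 - 8)*177/10 - 47
= 177/2*177/10 - 47
= 31329/20 - 47 = 30389/20

30389/20


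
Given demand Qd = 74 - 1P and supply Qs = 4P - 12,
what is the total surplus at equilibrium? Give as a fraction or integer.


Find equilibrium: 74 - 1P = 4P - 12
74 + 12 = 5P
P* = 86/5 = 86/5
Q* = 4*86/5 - 12 = 284/5
Inverse demand: P = 74 - Q/1, so P_max = 74
Inverse supply: P = 3 + Q/4, so P_min = 3
CS = (1/2) * 284/5 * (74 - 86/5) = 40328/25
PS = (1/2) * 284/5 * (86/5 - 3) = 10082/25
TS = CS + PS = 40328/25 + 10082/25 = 10082/5

10082/5


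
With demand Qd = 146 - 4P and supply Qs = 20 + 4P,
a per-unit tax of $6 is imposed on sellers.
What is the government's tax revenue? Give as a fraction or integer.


With tax on sellers, new supply: Qs' = 20 + 4(P - 6)
= 4P - 4
New equilibrium quantity:
Q_new = 71
Tax revenue = tax * Q_new = 6 * 71 = 426

426


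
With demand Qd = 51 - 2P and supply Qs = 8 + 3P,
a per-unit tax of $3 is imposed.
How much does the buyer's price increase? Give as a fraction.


With a per-unit tax, the buyer's price increase depends on relative slopes.
Supply slope: d = 3, Demand slope: b = 2
Buyer's price increase = d * tax / (b + d)
= 3 * 3 / (2 + 3)
= 9 / 5 = 9/5

9/5


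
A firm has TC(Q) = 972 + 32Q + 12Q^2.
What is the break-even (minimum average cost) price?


AC(Q) = 972/Q + 32 + 12Q
To minimize: dAC/dQ = -972/Q^2 + 12 = 0
Q^2 = 972/12 = 81
Q* = 9
Min AC = 972/9 + 32 + 12*9
Min AC = 108 + 32 + 108 = 248

248


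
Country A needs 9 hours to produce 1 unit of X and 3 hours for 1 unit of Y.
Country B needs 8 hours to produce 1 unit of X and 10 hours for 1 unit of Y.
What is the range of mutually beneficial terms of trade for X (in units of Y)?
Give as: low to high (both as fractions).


Opportunity cost of X for Country A = hours_X / hours_Y = 9/3 = 3 units of Y
Opportunity cost of X for Country B = hours_X / hours_Y = 8/10 = 4/5 units of Y
Terms of trade must be between the two opportunity costs.
Range: 4/5 to 3

4/5 to 3


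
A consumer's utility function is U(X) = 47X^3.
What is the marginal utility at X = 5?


MU = dU/dX = 47*3*X^(3-1)
MU = 141*X^2
At X = 5:
MU = 141 * 5^2
MU = 141 * 25 = 3525

3525


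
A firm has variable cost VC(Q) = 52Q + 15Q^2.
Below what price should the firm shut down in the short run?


AVC(Q) = VC(Q)/Q = 52 + 15Q
AVC is increasing in Q, so minimum AVC is at Q -> 0+.
Min AVC = 52
The firm should shut down if P < 52.

52


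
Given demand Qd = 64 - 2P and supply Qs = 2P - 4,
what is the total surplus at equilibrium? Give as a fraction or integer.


Find equilibrium: 64 - 2P = 2P - 4
64 + 4 = 4P
P* = 68/4 = 17
Q* = 2*17 - 4 = 30
Inverse demand: P = 32 - Q/2, so P_max = 32
Inverse supply: P = 2 + Q/2, so P_min = 2
CS = (1/2) * 30 * (32 - 17) = 225
PS = (1/2) * 30 * (17 - 2) = 225
TS = CS + PS = 225 + 225 = 450

450


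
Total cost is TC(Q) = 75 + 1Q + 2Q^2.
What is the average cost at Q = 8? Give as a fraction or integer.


TC(8) = 75 + 1*8 + 2*8^2
TC(8) = 75 + 8 + 128 = 211
AC = TC/Q = 211/8 = 211/8

211/8


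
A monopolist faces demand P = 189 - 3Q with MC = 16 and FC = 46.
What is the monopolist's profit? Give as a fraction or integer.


MR = MC: 189 - 6Q = 16
Q* = 173/6
P* = 189 - 3*173/6 = 205/2
Profit = (P* - MC)*Q* - FC
= (205/2 - 16)*173/6 - 46
= 173/2*173/6 - 46
= 29929/12 - 46 = 29377/12

29377/12


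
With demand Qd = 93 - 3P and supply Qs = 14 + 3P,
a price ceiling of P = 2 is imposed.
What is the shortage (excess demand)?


At P = 2:
Qd = 93 - 3*2 = 87
Qs = 14 + 3*2 = 20
Shortage = Qd - Qs = 87 - 20 = 67

67


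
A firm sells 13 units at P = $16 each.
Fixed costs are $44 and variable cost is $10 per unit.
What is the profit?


Total Revenue = P * Q = 16 * 13 = $208
Total Cost = FC + VC*Q = 44 + 10*13 = $174
Profit = TR - TC = 208 - 174 = $34

$34


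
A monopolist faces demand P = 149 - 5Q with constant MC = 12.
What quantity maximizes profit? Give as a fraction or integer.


TR = P*Q = (149 - 5Q)Q = 149Q - 5Q^2
MR = dTR/dQ = 149 - 10Q
Set MR = MC:
149 - 10Q = 12
137 = 10Q
Q* = 137/10 = 137/10

137/10


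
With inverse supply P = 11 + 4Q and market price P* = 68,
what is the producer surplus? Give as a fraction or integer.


Minimum supply price (at Q=0): P_min = 11
Quantity supplied at P* = 68:
Q* = (68 - 11)/4 = 57/4
PS = (1/2) * Q* * (P* - P_min)
PS = (1/2) * 57/4 * (68 - 11)
PS = (1/2) * 57/4 * 57 = 3249/8

3249/8


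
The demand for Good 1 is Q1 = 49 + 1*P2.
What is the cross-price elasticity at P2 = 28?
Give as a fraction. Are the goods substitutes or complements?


dQ1/dP2 = 1
At P2 = 28: Q1 = 49 + 1*28 = 77
Exy = (dQ1/dP2)(P2/Q1) = 1 * 28 / 77 = 4/11
Since Exy > 0, the goods are substitutes.

4/11 (substitutes)


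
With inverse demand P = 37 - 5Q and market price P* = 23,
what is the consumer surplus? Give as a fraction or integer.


Maximum willingness to pay (at Q=0): P_max = 37
Quantity demanded at P* = 23:
Q* = (37 - 23)/5 = 14/5
CS = (1/2) * Q* * (P_max - P*)
CS = (1/2) * 14/5 * (37 - 23)
CS = (1/2) * 14/5 * 14 = 98/5

98/5


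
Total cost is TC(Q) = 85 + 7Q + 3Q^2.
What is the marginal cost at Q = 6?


MC = dTC/dQ = 7 + 2*3*Q
At Q = 6:
MC = 7 + 6*6
MC = 7 + 36 = 43

43


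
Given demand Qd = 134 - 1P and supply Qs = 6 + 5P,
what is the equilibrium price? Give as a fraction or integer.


At equilibrium, Qd = Qs.
134 - 1P = 6 + 5P
134 - 6 = 1P + 5P
128 = 6P
P* = 128/6 = 64/3

64/3


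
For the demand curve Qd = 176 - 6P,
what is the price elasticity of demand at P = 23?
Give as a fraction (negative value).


dQ/dP = -6
At P = 23: Q = 176 - 6*23 = 38
E = (dQ/dP)(P/Q) = (-6)(23/38) = -69/19

-69/19


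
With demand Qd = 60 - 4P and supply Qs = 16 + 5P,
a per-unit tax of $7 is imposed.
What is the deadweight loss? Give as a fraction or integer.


Pre-tax equilibrium quantity: Q* = 364/9
Post-tax equilibrium quantity: Q_tax = 224/9
Reduction in quantity: Q* - Q_tax = 140/9
DWL = (1/2) * tax * (Q* - Q_tax)
DWL = (1/2) * 7 * 140/9 = 490/9

490/9


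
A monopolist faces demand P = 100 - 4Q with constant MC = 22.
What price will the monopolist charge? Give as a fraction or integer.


MR = 100 - 8Q
Set MR = MC: 100 - 8Q = 22
Q* = 39/4
Substitute into demand:
P* = 100 - 4*39/4 = 61

61


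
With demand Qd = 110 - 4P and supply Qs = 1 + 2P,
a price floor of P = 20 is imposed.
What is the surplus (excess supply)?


At P = 20:
Qd = 110 - 4*20 = 30
Qs = 1 + 2*20 = 41
Surplus = Qs - Qd = 41 - 30 = 11

11


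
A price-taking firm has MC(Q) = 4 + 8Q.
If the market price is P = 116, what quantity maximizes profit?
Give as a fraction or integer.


In perfect competition, profit is maximized where P = MC.
116 = 4 + 8Q
112 = 8Q
Q* = 112/8 = 14

14


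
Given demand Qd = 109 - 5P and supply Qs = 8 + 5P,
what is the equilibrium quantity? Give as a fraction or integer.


First find equilibrium price:
109 - 5P = 8 + 5P
P* = 101/10 = 101/10
Then substitute into demand:
Q* = 109 - 5 * 101/10 = 117/2

117/2


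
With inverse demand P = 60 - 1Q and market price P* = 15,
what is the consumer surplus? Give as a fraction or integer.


Maximum willingness to pay (at Q=0): P_max = 60
Quantity demanded at P* = 15:
Q* = (60 - 15)/1 = 45
CS = (1/2) * Q* * (P_max - P*)
CS = (1/2) * 45 * (60 - 15)
CS = (1/2) * 45 * 45 = 2025/2

2025/2


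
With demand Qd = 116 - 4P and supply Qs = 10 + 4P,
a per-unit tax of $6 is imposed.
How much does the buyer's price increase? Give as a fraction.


With a per-unit tax, the buyer's price increase depends on relative slopes.
Supply slope: d = 4, Demand slope: b = 4
Buyer's price increase = d * tax / (b + d)
= 4 * 6 / (4 + 4)
= 24 / 8 = 3

3


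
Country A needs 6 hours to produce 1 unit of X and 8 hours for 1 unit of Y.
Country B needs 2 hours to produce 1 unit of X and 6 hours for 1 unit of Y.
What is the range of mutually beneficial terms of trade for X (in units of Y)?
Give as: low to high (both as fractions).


Opportunity cost of X for Country A = hours_X / hours_Y = 6/8 = 3/4 units of Y
Opportunity cost of X for Country B = hours_X / hours_Y = 2/6 = 1/3 units of Y
Terms of trade must be between the two opportunity costs.
Range: 1/3 to 3/4

1/3 to 3/4


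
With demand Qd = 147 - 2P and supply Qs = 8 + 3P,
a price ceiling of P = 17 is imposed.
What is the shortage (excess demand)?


At P = 17:
Qd = 147 - 2*17 = 113
Qs = 8 + 3*17 = 59
Shortage = Qd - Qs = 113 - 59 = 54

54


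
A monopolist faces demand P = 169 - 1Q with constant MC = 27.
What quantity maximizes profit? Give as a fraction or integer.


TR = P*Q = (169 - 1Q)Q = 169Q - 1Q^2
MR = dTR/dQ = 169 - 2Q
Set MR = MC:
169 - 2Q = 27
142 = 2Q
Q* = 142/2 = 71

71


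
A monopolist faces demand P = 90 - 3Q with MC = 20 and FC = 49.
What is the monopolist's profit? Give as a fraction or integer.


MR = MC: 90 - 6Q = 20
Q* = 35/3
P* = 90 - 3*35/3 = 55
Profit = (P* - MC)*Q* - FC
= (55 - 20)*35/3 - 49
= 35*35/3 - 49
= 1225/3 - 49 = 1078/3

1078/3


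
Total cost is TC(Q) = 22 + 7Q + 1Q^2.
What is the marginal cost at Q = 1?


MC = dTC/dQ = 7 + 2*1*Q
At Q = 1:
MC = 7 + 2*1
MC = 7 + 2 = 9

9


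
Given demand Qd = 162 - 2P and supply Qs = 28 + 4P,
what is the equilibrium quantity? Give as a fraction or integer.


First find equilibrium price:
162 - 2P = 28 + 4P
P* = 134/6 = 67/3
Then substitute into demand:
Q* = 162 - 2 * 67/3 = 352/3

352/3


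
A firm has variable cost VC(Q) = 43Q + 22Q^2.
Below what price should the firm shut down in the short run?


AVC(Q) = VC(Q)/Q = 43 + 22Q
AVC is increasing in Q, so minimum AVC is at Q -> 0+.
Min AVC = 43
The firm should shut down if P < 43.

43


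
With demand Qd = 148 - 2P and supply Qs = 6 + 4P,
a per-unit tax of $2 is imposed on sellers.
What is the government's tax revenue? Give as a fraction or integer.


With tax on sellers, new supply: Qs' = 6 + 4(P - 2)
= 4P - 2
New equilibrium quantity:
Q_new = 98
Tax revenue = tax * Q_new = 2 * 98 = 196

196


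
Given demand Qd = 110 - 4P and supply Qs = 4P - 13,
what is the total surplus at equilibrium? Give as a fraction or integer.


Find equilibrium: 110 - 4P = 4P - 13
110 + 13 = 8P
P* = 123/8 = 123/8
Q* = 4*123/8 - 13 = 97/2
Inverse demand: P = 55/2 - Q/4, so P_max = 55/2
Inverse supply: P = 13/4 + Q/4, so P_min = 13/4
CS = (1/2) * 97/2 * (55/2 - 123/8) = 9409/32
PS = (1/2) * 97/2 * (123/8 - 13/4) = 9409/32
TS = CS + PS = 9409/32 + 9409/32 = 9409/16

9409/16


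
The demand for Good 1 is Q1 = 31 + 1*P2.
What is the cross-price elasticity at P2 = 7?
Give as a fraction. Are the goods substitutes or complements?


dQ1/dP2 = 1
At P2 = 7: Q1 = 31 + 1*7 = 38
Exy = (dQ1/dP2)(P2/Q1) = 1 * 7 / 38 = 7/38
Since Exy > 0, the goods are substitutes.

7/38 (substitutes)


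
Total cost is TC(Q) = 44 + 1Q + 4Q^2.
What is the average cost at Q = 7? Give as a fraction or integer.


TC(7) = 44 + 1*7 + 4*7^2
TC(7) = 44 + 7 + 196 = 247
AC = TC/Q = 247/7 = 247/7

247/7


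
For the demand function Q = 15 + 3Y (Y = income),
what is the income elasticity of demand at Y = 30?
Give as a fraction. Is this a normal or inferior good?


dQ/dY = 3
At Y = 30: Q = 15 + 3*30 = 105
Ey = (dQ/dY)(Y/Q) = 3 * 30 / 105 = 6/7
Since Ey > 0, this is a normal good.

6/7 (normal good)


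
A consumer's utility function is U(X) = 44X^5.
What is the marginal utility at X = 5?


MU = dU/dX = 44*5*X^(5-1)
MU = 220*X^4
At X = 5:
MU = 220 * 5^4
MU = 220 * 625 = 137500

137500


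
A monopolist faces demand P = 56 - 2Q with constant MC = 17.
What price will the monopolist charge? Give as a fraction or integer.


MR = 56 - 4Q
Set MR = MC: 56 - 4Q = 17
Q* = 39/4
Substitute into demand:
P* = 56 - 2*39/4 = 73/2

73/2


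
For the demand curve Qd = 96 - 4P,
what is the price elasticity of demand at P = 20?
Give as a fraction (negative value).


dQ/dP = -4
At P = 20: Q = 96 - 4*20 = 16
E = (dQ/dP)(P/Q) = (-4)(20/16) = -5

-5


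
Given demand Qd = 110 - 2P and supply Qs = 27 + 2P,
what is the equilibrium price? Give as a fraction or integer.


At equilibrium, Qd = Qs.
110 - 2P = 27 + 2P
110 - 27 = 2P + 2P
83 = 4P
P* = 83/4 = 83/4

83/4


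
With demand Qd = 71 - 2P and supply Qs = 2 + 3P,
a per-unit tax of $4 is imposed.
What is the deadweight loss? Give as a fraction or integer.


Pre-tax equilibrium quantity: Q* = 217/5
Post-tax equilibrium quantity: Q_tax = 193/5
Reduction in quantity: Q* - Q_tax = 24/5
DWL = (1/2) * tax * (Q* - Q_tax)
DWL = (1/2) * 4 * 24/5 = 48/5

48/5


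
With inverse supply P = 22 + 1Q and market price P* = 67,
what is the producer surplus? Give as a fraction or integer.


Minimum supply price (at Q=0): P_min = 22
Quantity supplied at P* = 67:
Q* = (67 - 22)/1 = 45
PS = (1/2) * Q* * (P* - P_min)
PS = (1/2) * 45 * (67 - 22)
PS = (1/2) * 45 * 45 = 2025/2

2025/2


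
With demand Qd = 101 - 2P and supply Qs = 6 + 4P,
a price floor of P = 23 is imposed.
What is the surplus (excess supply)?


At P = 23:
Qd = 101 - 2*23 = 55
Qs = 6 + 4*23 = 98
Surplus = Qs - Qd = 98 - 55 = 43

43


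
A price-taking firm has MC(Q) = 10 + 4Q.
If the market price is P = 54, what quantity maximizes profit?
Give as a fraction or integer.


In perfect competition, profit is maximized where P = MC.
54 = 10 + 4Q
44 = 4Q
Q* = 44/4 = 11

11


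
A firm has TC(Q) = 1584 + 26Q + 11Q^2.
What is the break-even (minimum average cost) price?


AC(Q) = 1584/Q + 26 + 11Q
To minimize: dAC/dQ = -1584/Q^2 + 11 = 0
Q^2 = 1584/11 = 144
Q* = 12
Min AC = 1584/12 + 26 + 11*12
Min AC = 132 + 26 + 132 = 290

290


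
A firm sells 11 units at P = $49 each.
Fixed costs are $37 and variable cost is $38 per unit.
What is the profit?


Total Revenue = P * Q = 49 * 11 = $539
Total Cost = FC + VC*Q = 37 + 38*11 = $455
Profit = TR - TC = 539 - 455 = $84

$84


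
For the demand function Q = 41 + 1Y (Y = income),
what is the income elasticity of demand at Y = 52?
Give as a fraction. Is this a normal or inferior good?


dQ/dY = 1
At Y = 52: Q = 41 + 1*52 = 93
Ey = (dQ/dY)(Y/Q) = 1 * 52 / 93 = 52/93
Since Ey > 0, this is a normal good.

52/93 (normal good)


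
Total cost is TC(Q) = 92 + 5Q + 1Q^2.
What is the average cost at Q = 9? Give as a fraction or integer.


TC(9) = 92 + 5*9 + 1*9^2
TC(9) = 92 + 45 + 81 = 218
AC = TC/Q = 218/9 = 218/9

218/9


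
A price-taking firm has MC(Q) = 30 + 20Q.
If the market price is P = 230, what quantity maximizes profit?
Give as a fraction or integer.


In perfect competition, profit is maximized where P = MC.
230 = 30 + 20Q
200 = 20Q
Q* = 200/20 = 10

10


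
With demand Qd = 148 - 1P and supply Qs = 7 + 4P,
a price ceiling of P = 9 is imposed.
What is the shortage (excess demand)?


At P = 9:
Qd = 148 - 1*9 = 139
Qs = 7 + 4*9 = 43
Shortage = Qd - Qs = 139 - 43 = 96

96


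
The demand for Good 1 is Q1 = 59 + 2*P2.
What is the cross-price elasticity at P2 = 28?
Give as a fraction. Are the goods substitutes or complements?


dQ1/dP2 = 2
At P2 = 28: Q1 = 59 + 2*28 = 115
Exy = (dQ1/dP2)(P2/Q1) = 2 * 28 / 115 = 56/115
Since Exy > 0, the goods are substitutes.

56/115 (substitutes)


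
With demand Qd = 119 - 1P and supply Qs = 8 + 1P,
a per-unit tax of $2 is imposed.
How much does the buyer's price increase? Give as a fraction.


With a per-unit tax, the buyer's price increase depends on relative slopes.
Supply slope: d = 1, Demand slope: b = 1
Buyer's price increase = d * tax / (b + d)
= 1 * 2 / (1 + 1)
= 2 / 2 = 1

1


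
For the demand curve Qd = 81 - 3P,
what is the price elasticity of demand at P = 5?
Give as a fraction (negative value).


dQ/dP = -3
At P = 5: Q = 81 - 3*5 = 66
E = (dQ/dP)(P/Q) = (-3)(5/66) = -5/22

-5/22


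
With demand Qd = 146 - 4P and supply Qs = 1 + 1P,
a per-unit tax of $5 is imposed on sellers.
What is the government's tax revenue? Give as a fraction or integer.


With tax on sellers, new supply: Qs' = 1 + 1(P - 5)
= 1P - 4
New equilibrium quantity:
Q_new = 26
Tax revenue = tax * Q_new = 5 * 26 = 130

130


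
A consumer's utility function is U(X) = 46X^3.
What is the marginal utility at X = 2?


MU = dU/dX = 46*3*X^(3-1)
MU = 138*X^2
At X = 2:
MU = 138 * 2^2
MU = 138 * 4 = 552

552


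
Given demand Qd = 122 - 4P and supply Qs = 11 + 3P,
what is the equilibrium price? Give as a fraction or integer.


At equilibrium, Qd = Qs.
122 - 4P = 11 + 3P
122 - 11 = 4P + 3P
111 = 7P
P* = 111/7 = 111/7

111/7


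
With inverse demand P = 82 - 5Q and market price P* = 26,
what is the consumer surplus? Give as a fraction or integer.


Maximum willingness to pay (at Q=0): P_max = 82
Quantity demanded at P* = 26:
Q* = (82 - 26)/5 = 56/5
CS = (1/2) * Q* * (P_max - P*)
CS = (1/2) * 56/5 * (82 - 26)
CS = (1/2) * 56/5 * 56 = 1568/5

1568/5


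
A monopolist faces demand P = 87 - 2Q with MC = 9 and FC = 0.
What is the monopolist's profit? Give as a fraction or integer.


MR = MC: 87 - 4Q = 9
Q* = 39/2
P* = 87 - 2*39/2 = 48
Profit = (P* - MC)*Q* - FC
= (48 - 9)*39/2 - 0
= 39*39/2 - 0
= 1521/2 - 0 = 1521/2

1521/2


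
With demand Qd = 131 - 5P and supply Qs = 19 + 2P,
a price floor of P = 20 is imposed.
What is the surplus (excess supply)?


At P = 20:
Qd = 131 - 5*20 = 31
Qs = 19 + 2*20 = 59
Surplus = Qs - Qd = 59 - 31 = 28

28


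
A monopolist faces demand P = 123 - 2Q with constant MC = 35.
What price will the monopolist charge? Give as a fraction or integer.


MR = 123 - 4Q
Set MR = MC: 123 - 4Q = 35
Q* = 22
Substitute into demand:
P* = 123 - 2*22 = 79

79


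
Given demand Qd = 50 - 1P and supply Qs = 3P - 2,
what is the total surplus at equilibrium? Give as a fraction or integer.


Find equilibrium: 50 - 1P = 3P - 2
50 + 2 = 4P
P* = 52/4 = 13
Q* = 3*13 - 2 = 37
Inverse demand: P = 50 - Q/1, so P_max = 50
Inverse supply: P = 2/3 + Q/3, so P_min = 2/3
CS = (1/2) * 37 * (50 - 13) = 1369/2
PS = (1/2) * 37 * (13 - 2/3) = 1369/6
TS = CS + PS = 1369/2 + 1369/6 = 2738/3

2738/3


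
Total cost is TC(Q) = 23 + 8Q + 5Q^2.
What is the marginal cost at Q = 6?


MC = dTC/dQ = 8 + 2*5*Q
At Q = 6:
MC = 8 + 10*6
MC = 8 + 60 = 68

68


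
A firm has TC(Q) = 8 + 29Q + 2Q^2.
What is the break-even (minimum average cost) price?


AC(Q) = 8/Q + 29 + 2Q
To minimize: dAC/dQ = -8/Q^2 + 2 = 0
Q^2 = 8/2 = 4
Q* = 2
Min AC = 8/2 + 29 + 2*2
Min AC = 4 + 29 + 4 = 37

37


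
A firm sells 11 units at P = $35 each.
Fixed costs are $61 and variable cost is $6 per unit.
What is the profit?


Total Revenue = P * Q = 35 * 11 = $385
Total Cost = FC + VC*Q = 61 + 6*11 = $127
Profit = TR - TC = 385 - 127 = $258

$258


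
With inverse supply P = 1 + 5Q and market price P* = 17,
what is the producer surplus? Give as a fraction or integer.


Minimum supply price (at Q=0): P_min = 1
Quantity supplied at P* = 17:
Q* = (17 - 1)/5 = 16/5
PS = (1/2) * Q* * (P* - P_min)
PS = (1/2) * 16/5 * (17 - 1)
PS = (1/2) * 16/5 * 16 = 128/5

128/5


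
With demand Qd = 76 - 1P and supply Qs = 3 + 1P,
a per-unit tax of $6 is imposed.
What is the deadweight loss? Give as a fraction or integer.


Pre-tax equilibrium quantity: Q* = 79/2
Post-tax equilibrium quantity: Q_tax = 73/2
Reduction in quantity: Q* - Q_tax = 3
DWL = (1/2) * tax * (Q* - Q_tax)
DWL = (1/2) * 6 * 3 = 9

9


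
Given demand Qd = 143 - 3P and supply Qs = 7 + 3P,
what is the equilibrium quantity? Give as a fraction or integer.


First find equilibrium price:
143 - 3P = 7 + 3P
P* = 136/6 = 68/3
Then substitute into demand:
Q* = 143 - 3 * 68/3 = 75

75


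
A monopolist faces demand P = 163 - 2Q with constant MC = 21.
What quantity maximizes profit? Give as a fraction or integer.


TR = P*Q = (163 - 2Q)Q = 163Q - 2Q^2
MR = dTR/dQ = 163 - 4Q
Set MR = MC:
163 - 4Q = 21
142 = 4Q
Q* = 142/4 = 71/2

71/2


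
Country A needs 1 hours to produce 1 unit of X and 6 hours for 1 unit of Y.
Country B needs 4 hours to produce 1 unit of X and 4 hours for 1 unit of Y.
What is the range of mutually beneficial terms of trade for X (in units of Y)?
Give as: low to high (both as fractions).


Opportunity cost of X for Country A = hours_X / hours_Y = 1/6 = 1/6 units of Y
Opportunity cost of X for Country B = hours_X / hours_Y = 4/4 = 1 units of Y
Terms of trade must be between the two opportunity costs.
Range: 1/6 to 1

1/6 to 1


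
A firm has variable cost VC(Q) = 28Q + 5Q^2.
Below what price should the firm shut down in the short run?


AVC(Q) = VC(Q)/Q = 28 + 5Q
AVC is increasing in Q, so minimum AVC is at Q -> 0+.
Min AVC = 28
The firm should shut down if P < 28.

28


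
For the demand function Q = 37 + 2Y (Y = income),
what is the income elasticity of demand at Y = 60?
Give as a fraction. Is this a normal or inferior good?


dQ/dY = 2
At Y = 60: Q = 37 + 2*60 = 157
Ey = (dQ/dY)(Y/Q) = 2 * 60 / 157 = 120/157
Since Ey > 0, this is a normal good.

120/157 (normal good)


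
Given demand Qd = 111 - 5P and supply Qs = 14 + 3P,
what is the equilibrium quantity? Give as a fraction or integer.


First find equilibrium price:
111 - 5P = 14 + 3P
P* = 97/8 = 97/8
Then substitute into demand:
Q* = 111 - 5 * 97/8 = 403/8

403/8


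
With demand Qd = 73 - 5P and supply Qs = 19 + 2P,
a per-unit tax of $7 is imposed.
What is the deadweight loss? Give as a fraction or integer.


Pre-tax equilibrium quantity: Q* = 241/7
Post-tax equilibrium quantity: Q_tax = 171/7
Reduction in quantity: Q* - Q_tax = 10
DWL = (1/2) * tax * (Q* - Q_tax)
DWL = (1/2) * 7 * 10 = 35

35


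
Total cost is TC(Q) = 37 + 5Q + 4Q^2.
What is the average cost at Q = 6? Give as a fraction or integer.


TC(6) = 37 + 5*6 + 4*6^2
TC(6) = 37 + 30 + 144 = 211
AC = TC/Q = 211/6 = 211/6

211/6


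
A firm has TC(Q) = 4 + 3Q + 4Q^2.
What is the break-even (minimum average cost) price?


AC(Q) = 4/Q + 3 + 4Q
To minimize: dAC/dQ = -4/Q^2 + 4 = 0
Q^2 = 4/4 = 1
Q* = 1
Min AC = 4/1 + 3 + 4*1
Min AC = 4 + 3 + 4 = 11

11


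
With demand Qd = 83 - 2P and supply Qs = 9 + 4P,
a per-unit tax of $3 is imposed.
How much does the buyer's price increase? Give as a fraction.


With a per-unit tax, the buyer's price increase depends on relative slopes.
Supply slope: d = 4, Demand slope: b = 2
Buyer's price increase = d * tax / (b + d)
= 4 * 3 / (2 + 4)
= 12 / 6 = 2

2


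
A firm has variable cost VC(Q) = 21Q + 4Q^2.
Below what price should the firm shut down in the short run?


AVC(Q) = VC(Q)/Q = 21 + 4Q
AVC is increasing in Q, so minimum AVC is at Q -> 0+.
Min AVC = 21
The firm should shut down if P < 21.

21


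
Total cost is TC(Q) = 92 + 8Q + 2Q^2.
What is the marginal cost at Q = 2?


MC = dTC/dQ = 8 + 2*2*Q
At Q = 2:
MC = 8 + 4*2
MC = 8 + 8 = 16

16


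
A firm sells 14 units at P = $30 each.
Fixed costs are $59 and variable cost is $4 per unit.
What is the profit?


Total Revenue = P * Q = 30 * 14 = $420
Total Cost = FC + VC*Q = 59 + 4*14 = $115
Profit = TR - TC = 420 - 115 = $305

$305


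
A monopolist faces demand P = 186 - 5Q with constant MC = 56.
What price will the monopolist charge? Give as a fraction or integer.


MR = 186 - 10Q
Set MR = MC: 186 - 10Q = 56
Q* = 13
Substitute into demand:
P* = 186 - 5*13 = 121

121


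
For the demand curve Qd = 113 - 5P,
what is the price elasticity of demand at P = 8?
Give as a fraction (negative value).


dQ/dP = -5
At P = 8: Q = 113 - 5*8 = 73
E = (dQ/dP)(P/Q) = (-5)(8/73) = -40/73

-40/73


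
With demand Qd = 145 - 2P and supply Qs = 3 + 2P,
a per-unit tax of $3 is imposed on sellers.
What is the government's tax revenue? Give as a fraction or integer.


With tax on sellers, new supply: Qs' = 3 + 2(P - 3)
= 2P - 3
New equilibrium quantity:
Q_new = 71
Tax revenue = tax * Q_new = 3 * 71 = 213

213


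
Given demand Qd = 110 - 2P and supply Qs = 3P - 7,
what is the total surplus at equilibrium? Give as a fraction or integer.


Find equilibrium: 110 - 2P = 3P - 7
110 + 7 = 5P
P* = 117/5 = 117/5
Q* = 3*117/5 - 7 = 316/5
Inverse demand: P = 55 - Q/2, so P_max = 55
Inverse supply: P = 7/3 + Q/3, so P_min = 7/3
CS = (1/2) * 316/5 * (55 - 117/5) = 24964/25
PS = (1/2) * 316/5 * (117/5 - 7/3) = 49928/75
TS = CS + PS = 24964/25 + 49928/75 = 24964/15

24964/15


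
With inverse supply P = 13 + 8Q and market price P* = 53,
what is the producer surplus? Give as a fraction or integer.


Minimum supply price (at Q=0): P_min = 13
Quantity supplied at P* = 53:
Q* = (53 - 13)/8 = 5
PS = (1/2) * Q* * (P* - P_min)
PS = (1/2) * 5 * (53 - 13)
PS = (1/2) * 5 * 40 = 100

100


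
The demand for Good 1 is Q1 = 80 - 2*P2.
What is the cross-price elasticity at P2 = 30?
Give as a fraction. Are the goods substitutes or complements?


dQ1/dP2 = -2
At P2 = 30: Q1 = 80 - 2*30 = 20
Exy = (dQ1/dP2)(P2/Q1) = -2 * 30 / 20 = -3
Since Exy < 0, the goods are complements.

-3 (complements)


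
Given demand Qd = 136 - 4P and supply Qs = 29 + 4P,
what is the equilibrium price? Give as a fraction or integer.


At equilibrium, Qd = Qs.
136 - 4P = 29 + 4P
136 - 29 = 4P + 4P
107 = 8P
P* = 107/8 = 107/8

107/8


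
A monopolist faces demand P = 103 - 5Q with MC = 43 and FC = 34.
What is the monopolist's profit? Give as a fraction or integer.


MR = MC: 103 - 10Q = 43
Q* = 6
P* = 103 - 5*6 = 73
Profit = (P* - MC)*Q* - FC
= (73 - 43)*6 - 34
= 30*6 - 34
= 180 - 34 = 146

146


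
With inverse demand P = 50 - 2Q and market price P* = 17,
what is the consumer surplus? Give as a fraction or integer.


Maximum willingness to pay (at Q=0): P_max = 50
Quantity demanded at P* = 17:
Q* = (50 - 17)/2 = 33/2
CS = (1/2) * Q* * (P_max - P*)
CS = (1/2) * 33/2 * (50 - 17)
CS = (1/2) * 33/2 * 33 = 1089/4

1089/4


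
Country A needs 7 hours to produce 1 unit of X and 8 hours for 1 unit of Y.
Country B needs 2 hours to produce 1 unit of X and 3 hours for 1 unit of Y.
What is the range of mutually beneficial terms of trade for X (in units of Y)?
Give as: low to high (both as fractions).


Opportunity cost of X for Country A = hours_X / hours_Y = 7/8 = 7/8 units of Y
Opportunity cost of X for Country B = hours_X / hours_Y = 2/3 = 2/3 units of Y
Terms of trade must be between the two opportunity costs.
Range: 2/3 to 7/8

2/3 to 7/8


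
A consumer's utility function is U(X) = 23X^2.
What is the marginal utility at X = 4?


MU = dU/dX = 23*2*X^(2-1)
MU = 46*X^1
At X = 4:
MU = 46 * 4^1
MU = 46 * 4 = 184

184


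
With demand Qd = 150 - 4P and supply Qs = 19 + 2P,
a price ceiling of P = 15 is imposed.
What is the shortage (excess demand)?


At P = 15:
Qd = 150 - 4*15 = 90
Qs = 19 + 2*15 = 49
Shortage = Qd - Qs = 90 - 49 = 41

41


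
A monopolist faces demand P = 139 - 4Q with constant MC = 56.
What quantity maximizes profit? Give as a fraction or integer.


TR = P*Q = (139 - 4Q)Q = 139Q - 4Q^2
MR = dTR/dQ = 139 - 8Q
Set MR = MC:
139 - 8Q = 56
83 = 8Q
Q* = 83/8 = 83/8

83/8


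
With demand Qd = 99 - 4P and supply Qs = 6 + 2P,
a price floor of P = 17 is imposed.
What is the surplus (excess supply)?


At P = 17:
Qd = 99 - 4*17 = 31
Qs = 6 + 2*17 = 40
Surplus = Qs - Qd = 40 - 31 = 9

9


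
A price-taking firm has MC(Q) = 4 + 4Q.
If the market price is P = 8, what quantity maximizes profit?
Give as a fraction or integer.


In perfect competition, profit is maximized where P = MC.
8 = 4 + 4Q
4 = 4Q
Q* = 4/4 = 1

1


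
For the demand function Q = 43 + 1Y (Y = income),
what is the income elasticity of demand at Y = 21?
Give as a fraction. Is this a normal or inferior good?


dQ/dY = 1
At Y = 21: Q = 43 + 1*21 = 64
Ey = (dQ/dY)(Y/Q) = 1 * 21 / 64 = 21/64
Since Ey > 0, this is a normal good.

21/64 (normal good)


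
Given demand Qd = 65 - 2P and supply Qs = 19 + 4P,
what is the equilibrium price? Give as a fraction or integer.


At equilibrium, Qd = Qs.
65 - 2P = 19 + 4P
65 - 19 = 2P + 4P
46 = 6P
P* = 46/6 = 23/3

23/3


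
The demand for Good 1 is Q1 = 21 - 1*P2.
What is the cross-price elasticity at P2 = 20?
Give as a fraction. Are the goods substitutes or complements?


dQ1/dP2 = -1
At P2 = 20: Q1 = 21 - 1*20 = 1
Exy = (dQ1/dP2)(P2/Q1) = -1 * 20 / 1 = -20
Since Exy < 0, the goods are complements.

-20 (complements)


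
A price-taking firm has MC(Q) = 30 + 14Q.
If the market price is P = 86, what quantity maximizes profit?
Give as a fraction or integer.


In perfect competition, profit is maximized where P = MC.
86 = 30 + 14Q
56 = 14Q
Q* = 56/14 = 4

4


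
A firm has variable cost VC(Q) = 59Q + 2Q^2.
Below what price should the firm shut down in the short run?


AVC(Q) = VC(Q)/Q = 59 + 2Q
AVC is increasing in Q, so minimum AVC is at Q -> 0+.
Min AVC = 59
The firm should shut down if P < 59.

59


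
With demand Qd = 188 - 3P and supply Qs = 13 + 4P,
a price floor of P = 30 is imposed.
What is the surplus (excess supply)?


At P = 30:
Qd = 188 - 3*30 = 98
Qs = 13 + 4*30 = 133
Surplus = Qs - Qd = 133 - 98 = 35

35


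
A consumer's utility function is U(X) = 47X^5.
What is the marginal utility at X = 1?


MU = dU/dX = 47*5*X^(5-1)
MU = 235*X^4
At X = 1:
MU = 235 * 1^4
MU = 235 * 1 = 235

235


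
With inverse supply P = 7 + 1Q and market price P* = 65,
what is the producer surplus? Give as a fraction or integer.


Minimum supply price (at Q=0): P_min = 7
Quantity supplied at P* = 65:
Q* = (65 - 7)/1 = 58
PS = (1/2) * Q* * (P* - P_min)
PS = (1/2) * 58 * (65 - 7)
PS = (1/2) * 58 * 58 = 1682

1682


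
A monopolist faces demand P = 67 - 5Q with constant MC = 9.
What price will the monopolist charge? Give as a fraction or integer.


MR = 67 - 10Q
Set MR = MC: 67 - 10Q = 9
Q* = 29/5
Substitute into demand:
P* = 67 - 5*29/5 = 38

38


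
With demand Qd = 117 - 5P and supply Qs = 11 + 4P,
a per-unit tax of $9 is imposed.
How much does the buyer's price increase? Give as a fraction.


With a per-unit tax, the buyer's price increase depends on relative slopes.
Supply slope: d = 4, Demand slope: b = 5
Buyer's price increase = d * tax / (b + d)
= 4 * 9 / (5 + 4)
= 36 / 9 = 4

4


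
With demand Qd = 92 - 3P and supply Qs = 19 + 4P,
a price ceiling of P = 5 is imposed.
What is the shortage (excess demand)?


At P = 5:
Qd = 92 - 3*5 = 77
Qs = 19 + 4*5 = 39
Shortage = Qd - Qs = 77 - 39 = 38

38


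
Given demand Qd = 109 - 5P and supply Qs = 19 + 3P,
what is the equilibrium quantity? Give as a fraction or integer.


First find equilibrium price:
109 - 5P = 19 + 3P
P* = 90/8 = 45/4
Then substitute into demand:
Q* = 109 - 5 * 45/4 = 211/4

211/4


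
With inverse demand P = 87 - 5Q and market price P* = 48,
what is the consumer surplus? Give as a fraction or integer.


Maximum willingness to pay (at Q=0): P_max = 87
Quantity demanded at P* = 48:
Q* = (87 - 48)/5 = 39/5
CS = (1/2) * Q* * (P_max - P*)
CS = (1/2) * 39/5 * (87 - 48)
CS = (1/2) * 39/5 * 39 = 1521/10

1521/10


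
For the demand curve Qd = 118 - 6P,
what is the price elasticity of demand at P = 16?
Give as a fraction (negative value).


dQ/dP = -6
At P = 16: Q = 118 - 6*16 = 22
E = (dQ/dP)(P/Q) = (-6)(16/22) = -48/11

-48/11


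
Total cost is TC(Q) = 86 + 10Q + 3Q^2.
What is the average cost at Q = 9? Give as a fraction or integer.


TC(9) = 86 + 10*9 + 3*9^2
TC(9) = 86 + 90 + 243 = 419
AC = TC/Q = 419/9 = 419/9

419/9


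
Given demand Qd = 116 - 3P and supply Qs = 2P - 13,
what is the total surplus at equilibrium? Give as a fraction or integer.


Find equilibrium: 116 - 3P = 2P - 13
116 + 13 = 5P
P* = 129/5 = 129/5
Q* = 2*129/5 - 13 = 193/5
Inverse demand: P = 116/3 - Q/3, so P_max = 116/3
Inverse supply: P = 13/2 + Q/2, so P_min = 13/2
CS = (1/2) * 193/5 * (116/3 - 129/5) = 37249/150
PS = (1/2) * 193/5 * (129/5 - 13/2) = 37249/100
TS = CS + PS = 37249/150 + 37249/100 = 37249/60

37249/60


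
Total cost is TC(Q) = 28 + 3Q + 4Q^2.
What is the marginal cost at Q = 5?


MC = dTC/dQ = 3 + 2*4*Q
At Q = 5:
MC = 3 + 8*5
MC = 3 + 40 = 43

43


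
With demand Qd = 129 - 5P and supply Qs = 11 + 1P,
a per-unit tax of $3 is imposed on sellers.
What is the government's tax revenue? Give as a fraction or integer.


With tax on sellers, new supply: Qs' = 11 + 1(P - 3)
= 8 + 1P
New equilibrium quantity:
Q_new = 169/6
Tax revenue = tax * Q_new = 3 * 169/6 = 169/2

169/2


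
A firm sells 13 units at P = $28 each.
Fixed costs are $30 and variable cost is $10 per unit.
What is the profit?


Total Revenue = P * Q = 28 * 13 = $364
Total Cost = FC + VC*Q = 30 + 10*13 = $160
Profit = TR - TC = 364 - 160 = $204

$204


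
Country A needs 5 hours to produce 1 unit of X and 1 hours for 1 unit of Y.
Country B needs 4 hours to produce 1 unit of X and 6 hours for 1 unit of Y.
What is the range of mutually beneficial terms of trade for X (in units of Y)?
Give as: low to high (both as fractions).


Opportunity cost of X for Country A = hours_X / hours_Y = 5/1 = 5 units of Y
Opportunity cost of X for Country B = hours_X / hours_Y = 4/6 = 2/3 units of Y
Terms of trade must be between the two opportunity costs.
Range: 2/3 to 5

2/3 to 5


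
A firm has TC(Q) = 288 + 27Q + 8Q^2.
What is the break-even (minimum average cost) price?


AC(Q) = 288/Q + 27 + 8Q
To minimize: dAC/dQ = -288/Q^2 + 8 = 0
Q^2 = 288/8 = 36
Q* = 6
Min AC = 288/6 + 27 + 8*6
Min AC = 48 + 27 + 48 = 123

123


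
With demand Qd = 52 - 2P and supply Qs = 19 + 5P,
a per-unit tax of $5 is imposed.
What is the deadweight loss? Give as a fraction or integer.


Pre-tax equilibrium quantity: Q* = 298/7
Post-tax equilibrium quantity: Q_tax = 248/7
Reduction in quantity: Q* - Q_tax = 50/7
DWL = (1/2) * tax * (Q* - Q_tax)
DWL = (1/2) * 5 * 50/7 = 125/7

125/7


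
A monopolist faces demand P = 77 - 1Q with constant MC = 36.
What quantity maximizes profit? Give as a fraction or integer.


TR = P*Q = (77 - 1Q)Q = 77Q - 1Q^2
MR = dTR/dQ = 77 - 2Q
Set MR = MC:
77 - 2Q = 36
41 = 2Q
Q* = 41/2 = 41/2

41/2


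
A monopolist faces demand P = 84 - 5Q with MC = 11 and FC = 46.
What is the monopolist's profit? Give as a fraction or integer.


MR = MC: 84 - 10Q = 11
Q* = 73/10
P* = 84 - 5*73/10 = 95/2
Profit = (P* - MC)*Q* - FC
= (95/2 - 11)*73/10 - 46
= 73/2*73/10 - 46
= 5329/20 - 46 = 4409/20

4409/20
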